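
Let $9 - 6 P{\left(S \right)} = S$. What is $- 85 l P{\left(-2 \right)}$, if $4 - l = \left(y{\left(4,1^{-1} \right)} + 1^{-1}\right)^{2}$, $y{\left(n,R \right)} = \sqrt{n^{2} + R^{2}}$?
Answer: $\frac{6545}{3} + \frac{935 \sqrt{17}}{3} \approx 3466.7$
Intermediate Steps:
$P{\left(S \right)} = \frac{3}{2} - \frac{S}{6}$
$y{\left(n,R \right)} = \sqrt{R^{2} + n^{2}}$
$l = 4 - \left(1 + \sqrt{17}\right)^{2}$ ($l = 4 - \left(\sqrt{\left(1^{-1}\right)^{2} + 4^{2}} + 1^{-1}\right)^{2} = 4 - \left(\sqrt{1^{2} + 16} + 1\right)^{2} = 4 - \left(\sqrt{1 + 16} + 1\right)^{2} = 4 - \left(\sqrt{17} + 1\right)^{2} = 4 - \left(1 + \sqrt{17}\right)^{2} \approx -22.246$)
$- 85 l P{\left(-2 \right)} = - 85 \left(4 - \left(1 + \sqrt{17}\right)^{2}\right) \left(\frac{3}{2} - - \frac{1}{3}\right) = \left(-340 + 85 \left(1 + \sqrt{17}\right)^{2}\right) \left(\frac{3}{2} + \frac{1}{3}\right) = \left(-340 + 85 \left(1 + \sqrt{17}\right)^{2}\right) \frac{11}{6} = - \frac{1870}{3} + \frac{935 \left(1 + \sqrt{17}\right)^{2}}{6}$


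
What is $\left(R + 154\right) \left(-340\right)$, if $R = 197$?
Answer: $-119340$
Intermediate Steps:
$\left(R + 154\right) \left(-340\right) = \left(197 + 154\right) \left(-340\right) = 351 \left(-340\right) = -119340$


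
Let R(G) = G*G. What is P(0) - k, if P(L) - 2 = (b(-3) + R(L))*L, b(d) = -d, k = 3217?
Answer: -3215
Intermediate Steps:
R(G) = G²
P(L) = 2 + L*(3 + L²) (P(L) = 2 + (-1*(-3) + L²)*L = 2 + (3 + L²)*L = 2 + L*(3 + L²))
P(0) - k = (2 + 0³ + 3*0) - 1*3217 = (2 + 0 + 0) - 3217 = 2 - 3217 = -3215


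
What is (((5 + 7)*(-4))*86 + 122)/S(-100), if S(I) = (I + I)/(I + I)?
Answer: -4006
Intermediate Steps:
S(I) = 1 (S(I) = (2*I)/((2*I)) = (2*I)*(1/(2*I)) = 1)
(((5 + 7)*(-4))*86 + 122)/S(-100) = (((5 + 7)*(-4))*86 + 122)/1 = ((12*(-4))*86 + 122)*1 = (-48*86 + 122)*1 = (-4128 + 122)*1 = -4006*1 = -4006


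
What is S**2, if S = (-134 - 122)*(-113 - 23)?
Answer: 1212153856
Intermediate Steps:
S = 34816 (S = -256*(-136) = 34816)
S**2 = 34816**2 = 1212153856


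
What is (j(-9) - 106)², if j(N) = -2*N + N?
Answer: 9409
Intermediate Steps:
j(N) = -N
(j(-9) - 106)² = (-1*(-9) - 106)² = (9 - 106)² = (-97)² = 9409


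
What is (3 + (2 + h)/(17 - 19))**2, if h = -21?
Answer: 625/4 ≈ 156.25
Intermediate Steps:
(3 + (2 + h)/(17 - 19))**2 = (3 + (2 - 21)/(17 - 19))**2 = (3 - 19/(-2))**2 = (3 - 19*(-1/2))**2 = (3 + 19/2)**2 = (25/2)**2 = 625/4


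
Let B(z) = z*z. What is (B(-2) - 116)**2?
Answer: 12544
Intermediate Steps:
B(z) = z**2
(B(-2) - 116)**2 = ((-2)**2 - 116)**2 = (4 - 116)**2 = (-112)**2 = 12544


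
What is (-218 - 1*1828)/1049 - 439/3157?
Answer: -6919733/3311693 ≈ -2.0895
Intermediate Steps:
(-218 - 1*1828)/1049 - 439/3157 = (-218 - 1828)*(1/1049) - 439*1/3157 = -2046*1/1049 - 439/3157 = -2046/1049 - 439/3157 = -6919733/3311693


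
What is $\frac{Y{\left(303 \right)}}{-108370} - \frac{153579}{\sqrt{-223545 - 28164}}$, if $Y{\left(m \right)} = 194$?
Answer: $- \frac{97}{54185} + \frac{51193 i \sqrt{251709}}{83903} \approx -0.0017902 + 306.11 i$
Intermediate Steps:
$\frac{Y{\left(303 \right)}}{-108370} - \frac{153579}{\sqrt{-223545 - 28164}} = \frac{194}{-108370} - \frac{153579}{\sqrt{-223545 - 28164}} = 194 \left(- \frac{1}{108370}\right) - \frac{153579}{\sqrt{-251709}} = - \frac{97}{54185} - \frac{153579}{i \sqrt{251709}} = - \frac{97}{54185} - 153579 \left(- \frac{i \sqrt{251709}}{251709}\right) = - \frac{97}{54185} + \frac{51193 i \sqrt{251709}}{83903}$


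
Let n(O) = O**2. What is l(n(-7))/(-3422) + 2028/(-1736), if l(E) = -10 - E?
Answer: -7243/6293 ≈ -1.1510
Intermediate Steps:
l(n(-7))/(-3422) + 2028/(-1736) = (-10 - 1*(-7)**2)/(-3422) + 2028/(-1736) = (-10 - 1*49)*(-1/3422) + 2028*(-1/1736) = (-10 - 49)*(-1/3422) - 507/434 = -59*(-1/3422) - 507/434 = 1/58 - 507/434 = -7243/6293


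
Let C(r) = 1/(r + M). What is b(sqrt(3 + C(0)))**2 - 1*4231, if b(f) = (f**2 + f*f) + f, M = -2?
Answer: -8407/2 + 5*sqrt(10) ≈ -4187.7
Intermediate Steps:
C(r) = 1/(-2 + r) (C(r) = 1/(r - 2) = 1/(-2 + r))
b(f) = f + 2*f**2 (b(f) = (f**2 + f**2) + f = 2*f**2 + f = f + 2*f**2)
b(sqrt(3 + C(0)))**2 - 1*4231 = (sqrt(3 + 1/(-2 + 0))*(1 + 2*sqrt(3 + 1/(-2 + 0))))**2 - 1*4231 = (sqrt(3 + 1/(-2))*(1 + 2*sqrt(3 + 1/(-2))))**2 - 4231 = (sqrt(3 - 1/2)*(1 + 2*sqrt(3 - 1/2)))**2 - 4231 = (sqrt(5/2)*(1 + 2*sqrt(5/2)))**2 - 4231 = ((sqrt(10)/2)*(1 + 2*(sqrt(10)/2)))**2 - 4231 = ((sqrt(10)/2)*(1 + sqrt(10)))**2 - 4231 = (sqrt(10)*(1 + sqrt(10))/2)**2 - 4231 = 5*(1 + sqrt(10))**2/2 - 4231 = -4231 + 5*(1 + sqrt(10))**2/2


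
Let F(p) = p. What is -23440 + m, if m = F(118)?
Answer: -23322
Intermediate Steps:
m = 118
-23440 + m = -23440 + 118 = -23322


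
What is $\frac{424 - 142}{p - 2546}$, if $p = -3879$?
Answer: $- \frac{282}{6425} \approx -0.043891$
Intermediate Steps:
$\frac{424 - 142}{p - 2546} = \frac{424 - 142}{-3879 - 2546} = \frac{282}{-6425} = 282 \left(- \frac{1}{6425}\right) = - \frac{282}{6425}$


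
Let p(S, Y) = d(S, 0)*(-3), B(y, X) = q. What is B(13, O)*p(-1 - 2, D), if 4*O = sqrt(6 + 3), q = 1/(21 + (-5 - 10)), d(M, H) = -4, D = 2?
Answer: 2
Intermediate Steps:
q = 1/6 (q = 1/(21 - 15) = 1/6 ≈ 0.16667)
O = 3/4 (O = sqrt(6 + 3)/4 = sqrt(9)/4 = (1/4)*3 = 3/4 ≈ 0.75000)
B(y, X) = 1/6
p(S, Y) = 12 (p(S, Y) = -4*(-3) = 12)
B(13, O)*p(-1 - 2, D) = (1/6)*12 = 2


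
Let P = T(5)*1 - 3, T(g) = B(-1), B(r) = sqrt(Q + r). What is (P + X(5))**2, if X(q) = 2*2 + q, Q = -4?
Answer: (6 + I*sqrt(5))**2 ≈ 31.0 + 26.833*I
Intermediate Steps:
B(r) = sqrt(-4 + r)
T(g) = I*sqrt(5) (T(g) = sqrt(-4 - 1) = sqrt(-5) = I*sqrt(5))
X(q) = 4 + q
P = -3 + I*sqrt(5) (P = (I*sqrt(5))*1 - 3 = I*sqrt(5) - 3 = -3 + I*sqrt(5) ≈ -3.0 + 2.2361*I)
(P + X(5))**2 = ((-3 + I*sqrt(5)) + (4 + 5))**2 = ((-3 + I*sqrt(5)) + 9)**2 = (6 + I*sqrt(5))**2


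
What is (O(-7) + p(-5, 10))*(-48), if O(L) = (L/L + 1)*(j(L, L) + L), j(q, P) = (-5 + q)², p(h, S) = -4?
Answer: -12960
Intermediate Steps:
O(L) = 2*L + 2*(-5 + L)² (O(L) = (L/L + 1)*((-5 + L)² + L) = (1 + 1)*(L + (-5 + L)²) = 2*(L + (-5 + L)²) = 2*L + 2*(-5 + L)²)
(O(-7) + p(-5, 10))*(-48) = ((2*(-7) + 2*(-5 - 7)²) - 4)*(-48) = ((-14 + 2*(-12)²) - 4)*(-48) = ((-14 + 2*144) - 4)*(-48) = ((-14 + 288) - 4)*(-48) = (274 - 4)*(-48) = 270*(-48) = -12960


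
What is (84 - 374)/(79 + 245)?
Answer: -145/162 ≈ -0.89506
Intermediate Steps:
(84 - 374)/(79 + 245) = -290/324 = -290*1/324 = -145/162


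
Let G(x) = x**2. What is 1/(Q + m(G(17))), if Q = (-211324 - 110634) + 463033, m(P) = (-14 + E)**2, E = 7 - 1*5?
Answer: 1/141219 ≈ 7.0812e-6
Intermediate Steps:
E = 2 (E = 7 - 5 = 2)
m(P) = 144 (m(P) = (-14 + 2)**2 = (-12)**2 = 144)
Q = 141075 (Q = -321958 + 463033 = 141075)
1/(Q + m(G(17))) = 1/(141075 + 144) = 1/141219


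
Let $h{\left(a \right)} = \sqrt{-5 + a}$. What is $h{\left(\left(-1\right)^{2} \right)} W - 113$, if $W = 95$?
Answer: $-113 + 190 i \approx -113.0 + 190.0 i$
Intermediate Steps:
$h{\left(\left(-1\right)^{2} \right)} W - 113 = \sqrt{-5 + \left(-1\right)^{2}} \cdot 95 - 113 = \sqrt{-5 + 1} \cdot 95 - 113 = \sqrt{-4} \cdot 95 - 113 = 2 i 95 - 113 = 190 i - 113 = -113 + 190 i$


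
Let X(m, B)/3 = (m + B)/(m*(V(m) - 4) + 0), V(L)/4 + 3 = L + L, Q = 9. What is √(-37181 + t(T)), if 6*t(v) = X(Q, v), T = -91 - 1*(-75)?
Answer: I*√5354065/12 ≈ 192.82*I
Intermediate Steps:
V(L) = -12 + 8*L (V(L) = -12 + 4*(L + L) = -12 + 4*(2*L) = -12 + 8*L)
T = -16 (T = -91 + 75 = -16)
X(m, B) = 3*(B + m)/(m*(-16 + 8*m)) (X(m, B) = 3*((m + B)/(m*((-12 + 8*m) - 4) + 0)) = 3*((B + m)/(m*(-16 + 8*m) + 0)) = 3*((B + m)/((m*(-16 + 8*m)))) = 3*((B + m)*(1/(m*(-16 + 8*m)))) = 3*((B + m)/(m*(-16 + 8*m))) = 3*(B + m)/(m*(-16 + 8*m)))
t(v) = 1/112 + v/1008 (t(v) = ((3/8)*(v + 9)/(9*(-2 + 9)))/6 = ((3/8)*(⅑)*(9 + v)/7)/6 = ((3/8)*(⅑)*(⅐)*(9 + v))/6 = (3/56 + v/168)/6 = 1/112 + v/1008)
√(-37181 + t(T)) = √(-37181 + (1/112 + (1/1008)*(-16))) = √(-37181 + (1/112 - 1/63)) = √(-37181 - 1/144) = √(-5354065/144) = I*√5354065/12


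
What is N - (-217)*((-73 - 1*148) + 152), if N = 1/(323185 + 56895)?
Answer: -5690937839/380080 ≈ -14973.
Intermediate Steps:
N = 1/380080 ≈ 2.6310e-6
N - (-217)*((-73 - 1*148) + 152) = 1/380080 - (-217)*((-73 - 1*148) + 152) = 1/380080 - (-217)*((-73 - 148) + 152) = 1/380080 - (-217)*(-221 + 152) = 1/380080 - (-217)*(-69) = 1/380080 - 1*14973 = 1/380080 - 14973 = -5690937839/380080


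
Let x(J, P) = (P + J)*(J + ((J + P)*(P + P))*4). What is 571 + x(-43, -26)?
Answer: -986750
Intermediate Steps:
x(J, P) = (J + P)*(J + 8*P*(J + P)) (x(J, P) = (J + P)*(J + ((J + P)*(2*P))*4) = (J + P)*(J + (2*P*(J + P))*4) = (J + P)*(J + 8*P*(J + P)))
571 + x(-43, -26) = 571 + ((-43)² + 8*(-26)³ - 43*(-26) + 8*(-26)*(-43)² + 16*(-43)*(-26)²) = 571 + (1849 + 8*(-17576) + 1118 + 8*(-26)*1849 + 16*(-43)*676) = 571 + (1849 - 140608 + 1118 - 384592 - 465088) = 571 - 987321 = -986750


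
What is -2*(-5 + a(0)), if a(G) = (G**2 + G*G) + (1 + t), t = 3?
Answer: 2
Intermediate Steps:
a(G) = 4 + 2*G**2 (a(G) = (G**2 + G*G) + (1 + 3) = (G**2 + G**2) + 4 = 2*G**2 + 4 = 4 + 2*G**2)
-2*(-5 + a(0)) = -2*(-5 + (4 + 2*0**2)) = -2*(-5 + (4 + 2*0)) = -2*(-5 + (4 + 0)) = -2*(-5 + 4) = -2*(-1) = 2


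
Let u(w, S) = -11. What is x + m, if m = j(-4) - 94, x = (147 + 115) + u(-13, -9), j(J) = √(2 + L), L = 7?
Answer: 160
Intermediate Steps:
j(J) = 3 (j(J) = √(2 + 7) = √9 = 3)
x = 251 (x = (147 + 115) - 11 = 262 - 11 = 251)
m = -91 (m = 3 - 94 = -91)
x + m = 251 - 91 = 160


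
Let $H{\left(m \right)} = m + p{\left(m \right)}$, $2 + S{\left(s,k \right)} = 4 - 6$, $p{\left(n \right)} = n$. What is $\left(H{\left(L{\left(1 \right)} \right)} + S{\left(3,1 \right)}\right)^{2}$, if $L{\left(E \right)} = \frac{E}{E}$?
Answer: $4$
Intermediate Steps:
$L{\left(E \right)} = 1$
$S{\left(s,k \right)} = -4$ ($S{\left(s,k \right)} = -2 + \left(4 - 6\right) = -2 - 2 = -4$)
$H{\left(m \right)} = 2 m$ ($H{\left(m \right)} = m + m = 2 m$)
$\left(H{\left(L{\left(1 \right)} \right)} + S{\left(3,1 \right)}\right)^{2} = \left(2 \cdot 1 - 4\right)^{2} = \left(2 - 4\right)^{2} = \left(-2\right)^{2} = 4$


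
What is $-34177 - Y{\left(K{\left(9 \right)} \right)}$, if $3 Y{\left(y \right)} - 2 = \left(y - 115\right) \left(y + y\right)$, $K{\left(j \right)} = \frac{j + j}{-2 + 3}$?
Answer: $- \frac{99041}{3} \approx -33014.0$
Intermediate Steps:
$K{\left(j \right)} = 2 j$ ($K{\left(j \right)} = \frac{2 j}{1} = 2 j 1 = 2 j$)
$Y{\left(y \right)} = \frac{2}{3} + \frac{2 y \left(-115 + y\right)}{3}$ ($Y{\left(y \right)} = \frac{2}{3} + \frac{\left(y - 115\right) \left(y + y\right)}{3} = \frac{2}{3} + \frac{\left(-115 + y\right) 2 y}{3} = \frac{2}{3} + \frac{2 y \left(-115 + y\right)}{3}$)
$-34177 - Y{\left(K{\left(9 \right)} \right)} = -34177 - \left(\frac{2}{3} - \frac{230 \cdot 2 \cdot 9}{3} + \frac{2 \left(2 \cdot 9\right)^{2}}{3}\right) = -34177 - \left(\frac{2}{3} - 1380 + \frac{2 \cdot 18^{2}}{3}\right) = -34177 - \left(\frac{2}{3} - 1380 + \frac{2}{3} \cdot 324\right) = -34177 - \left(\frac{2}{3} - 1380 + 216\right) = -34177 - - \frac{3490}{3} = -34177 + \frac{3490}{3} = - \frac{99041}{3}$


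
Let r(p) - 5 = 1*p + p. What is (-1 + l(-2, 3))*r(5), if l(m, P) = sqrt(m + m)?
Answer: -15 + 30*I ≈ -15.0 + 30.0*I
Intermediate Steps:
l(m, P) = sqrt(2)*sqrt(m) (l(m, P) = sqrt(2*m) = sqrt(2)*sqrt(m))
r(p) = 5 + 2*p (r(p) = 5 + (1*p + p) = 5 + (p + p) = 5 + 2*p)
(-1 + l(-2, 3))*r(5) = (-1 + sqrt(2)*sqrt(-2))*(5 + 2*5) = (-1 + sqrt(2)*(I*sqrt(2)))*(5 + 10) = (-1 + 2*I)*15 = -15 + 30*I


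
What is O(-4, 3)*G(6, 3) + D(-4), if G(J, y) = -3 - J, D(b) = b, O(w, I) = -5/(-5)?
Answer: -13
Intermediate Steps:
O(w, I) = 1 (O(w, I) = -5*(-⅕) = 1)
O(-4, 3)*G(6, 3) + D(-4) = 1*(-3 - 1*6) - 4 = 1*(-3 - 6) - 4 = 1*(-9) - 4 = -9 - 4 = -13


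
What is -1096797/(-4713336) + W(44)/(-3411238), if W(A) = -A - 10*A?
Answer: 623952809885/2679718478328 ≈ 0.23284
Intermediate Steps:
W(A) = -11*A
-1096797/(-4713336) + W(44)/(-3411238) = -1096797/(-4713336) - 11*44/(-3411238) = -1096797*(-1/4713336) - 484*(-1/3411238) = 365599/1571112 + 242/1705619 = 623952809885/2679718478328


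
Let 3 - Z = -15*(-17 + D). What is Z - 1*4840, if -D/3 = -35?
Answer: -3517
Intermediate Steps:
D = 105 (D = -3*(-35) = 105)
Z = 1323 (Z = 3 - (-15)*(-17 + 105) = 3 - (-15)*88 = 3 - 1*(-1320) = 3 + 1320 = 1323)
Z - 1*4840 = 1323 - 1*4840 = 1323 - 4840 = -3517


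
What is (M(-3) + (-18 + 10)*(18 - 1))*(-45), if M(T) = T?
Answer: 6255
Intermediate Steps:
(M(-3) + (-18 + 10)*(18 - 1))*(-45) = (-3 + (-18 + 10)*(18 - 1))*(-45) = (-3 - 8*17)*(-45) = (-3 - 136)*(-45) = -139*(-45) = 6255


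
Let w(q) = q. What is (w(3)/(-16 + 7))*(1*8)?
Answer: -8/3 ≈ -2.6667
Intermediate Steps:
(w(3)/(-16 + 7))*(1*8) = (3/(-16 + 7))*(1*8) = (3/(-9))*8 = -⅑*3*8 = -⅓*8 = -8/3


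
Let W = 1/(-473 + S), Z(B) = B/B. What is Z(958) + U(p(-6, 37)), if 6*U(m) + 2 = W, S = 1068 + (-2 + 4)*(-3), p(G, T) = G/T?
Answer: 2357/3534 ≈ 0.66695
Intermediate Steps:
Z(B) = 1
S = 1062 (S = 1068 + 2*(-3) = 1068 - 6 = 1062)
W = 1/589 (W = 1/(-473 + 1062) = 1/589 ≈ 0.0016978)
U(m) = -1177/3534 (U(m) = -1/3 + (1/6)*(1/589) = -1/3 + 1/3534 = -1177/3534)
Z(958) + U(p(-6, 37)) = 1 - 1177/3534 = 2357/3534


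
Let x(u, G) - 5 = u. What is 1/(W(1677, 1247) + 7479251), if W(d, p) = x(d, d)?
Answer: 1/7480933 ≈ 1.3367e-7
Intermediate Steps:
x(u, G) = 5 + u
W(d, p) = 5 + d
1/(W(1677, 1247) + 7479251) = 1/((5 + 1677) + 7479251) = 1/(1682 + 7479251) = 1/7480933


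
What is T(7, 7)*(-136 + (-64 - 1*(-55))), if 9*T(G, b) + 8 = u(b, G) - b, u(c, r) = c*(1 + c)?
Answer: -5945/9 ≈ -660.56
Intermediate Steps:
T(G, b) = -8/9 - b/9 + b*(1 + b)/9 (T(G, b) = -8/9 + (b*(1 + b) - b)/9 = -8/9 + (-b + b*(1 + b))/9 = -8/9 + (-b/9 + b*(1 + b)/9) = -8/9 - b/9 + b*(1 + b)/9)
T(7, 7)*(-136 + (-64 - 1*(-55))) = (-8/9 + (⅑)*7²)*(-136 + (-64 - 1*(-55))) = (-8/9 + (⅑)*49)*(-136 + (-64 + 55)) = (-8/9 + 49/9)*(-136 - 9) = (41/9)*(-145) = -5945/9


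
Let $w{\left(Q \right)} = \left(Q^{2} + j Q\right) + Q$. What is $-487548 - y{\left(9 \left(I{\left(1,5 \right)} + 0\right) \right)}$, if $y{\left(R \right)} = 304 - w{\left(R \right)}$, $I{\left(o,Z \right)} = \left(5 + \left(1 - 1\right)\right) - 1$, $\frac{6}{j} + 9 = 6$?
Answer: $-486592$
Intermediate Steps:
$j = -2$ ($j = \frac{6}{-9 + 6} = \frac{6}{-3} = 6 \left(- \frac{1}{3}\right) = -2$)
$I{\left(o,Z \right)} = 4$ ($I{\left(o,Z \right)} = \left(5 + 0\right) - 1 = 5 - 1 = 4$)
$w{\left(Q \right)} = Q^{2} - Q$ ($w{\left(Q \right)} = \left(Q^{2} - 2 Q\right) + Q = Q^{2} - Q$)
$y{\left(R \right)} = 304 - R \left(-1 + R\right)$
$-487548 - y{\left(9 \left(I{\left(1,5 \right)} + 0\right) \right)} = -487548 - \left(304 - 9 \left(4 + 0\right) \left(-1 + 9 \left(4 + 0\right)\right)\right) = -487548 - \left(304 - 9 \cdot 4 \left(-1 + 9 \cdot 4\right)\right) = -487548 - \left(304 - 36 \left(-1 + 36\right)\right) = -487548 - \left(304 - 36 \cdot 35\right) = -487548 - \left(304 - 1260\right) = -487548 - -956 = -487548 + 956 = -486592$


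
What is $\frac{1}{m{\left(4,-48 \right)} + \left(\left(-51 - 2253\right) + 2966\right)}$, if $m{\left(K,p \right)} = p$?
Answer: $\frac{1}{614} \approx 0.0016287$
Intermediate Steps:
$\frac{1}{m{\left(4,-48 \right)} + \left(\left(-51 - 2253\right) + 2966\right)} = \frac{1}{-48 + \left(\left(-51 - 2253\right) + 2966\right)} = \frac{1}{-48 + \left(-2304 + 2966\right)} = \frac{1}{-48 + 662} = \frac{1}{614}$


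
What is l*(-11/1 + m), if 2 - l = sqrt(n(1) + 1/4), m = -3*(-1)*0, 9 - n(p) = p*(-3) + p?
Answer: -22 + 33*sqrt(5)/2 ≈ 14.895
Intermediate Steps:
n(p) = 9 + 2*p (n(p) = 9 - (p*(-3) + p) = 9 - (-3*p + p) = 9 - (-2)*p = 9 + 2*p)
m = 0 (m = 3*0 = 0)
l = 2 - 3*sqrt(5)/2 (l = 2 - sqrt((9 + 2*1) + 1/4) = 2 - sqrt((9 + 2) + 1/4) = 2 - sqrt(11 + 1/4) = 2 - sqrt(45/4) = 2 - 3*sqrt(5)/2 ≈ -1.3541)
l*(-11/1 + m) = (2 - 3*sqrt(5)/2)*(-11/1 + 0) = (2 - 3*sqrt(5)/2)*(-11*1 + 0) = (2 - 3*sqrt(5)/2)*(-11 + 0) = (2 - 3*sqrt(5)/2)*(-11) = -22 + 33*sqrt(5)/2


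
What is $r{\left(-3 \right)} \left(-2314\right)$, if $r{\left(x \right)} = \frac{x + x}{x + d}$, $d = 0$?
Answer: $-4628$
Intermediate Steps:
$r{\left(x \right)} = 2$ ($r{\left(x \right)} = \frac{x + x}{x + 0} = \frac{2 x}{x} = 2$)
$r{\left(-3 \right)} \left(-2314\right) = 2 \left(-2314\right) = -4628$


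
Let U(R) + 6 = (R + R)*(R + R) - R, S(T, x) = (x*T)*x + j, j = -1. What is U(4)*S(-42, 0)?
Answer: -54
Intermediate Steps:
S(T, x) = -1 + T*x**2 (S(T, x) = (x*T)*x - 1 = (T*x)*x - 1 = T*x**2 - 1 = -1 + T*x**2)
U(R) = -6 - R + 4*R**2 (U(R) = -6 + ((R + R)*(R + R) - R) = -6 + ((2*R)*(2*R) - R) = -6 + (4*R**2 - R) = -6 + (-R + 4*R**2) = -6 - R + 4*R**2)
U(4)*S(-42, 0) = (-6 - 1*4 + 4*4**2)*(-1 - 42*0**2) = (-6 - 4 + 4*16)*(-1 - 42*0) = (-6 - 4 + 64)*(-1 + 0) = 54*(-1) = -54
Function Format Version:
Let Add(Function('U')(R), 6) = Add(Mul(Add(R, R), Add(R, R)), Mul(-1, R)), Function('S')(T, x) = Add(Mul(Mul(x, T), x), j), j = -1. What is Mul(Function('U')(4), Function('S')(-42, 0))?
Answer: -54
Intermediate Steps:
Function('S')(T, x) = Add(-1, Mul(T, Pow(x, 2))) (Function('S')(T, x) = Add(Mul(Mul(x, T), x), -1) = Add(Mul(Mul(T, x), x), -1) = Add(Mul(T, Pow(x, 2)), -1) = Add(-1, Mul(T, Pow(x, 2))))
Function('U')(R) = Add(-6, Mul(-1, R), Mul(4, Pow(R, 2))) (Function('U')(R) = Add(-6, Add(Mul(Add(R, R), Add(R, R)), Mul(-1, R))) = Add(-6, Add(Mul(Mul(2, R), Mul(2, R)), Mul(-1, R))) = Add(-6, Add(Mul(4, Pow(R, 2)), Mul(-1, R))) = Add(-6, Add(Mul(-1, R), Mul(4, Pow(R, 2)))) = Add(-6, Mul(-1, R), Mul(4, Pow(R, 2))))
Mul(Function('U')(4), Function('S')(-42, 0)) = Mul(Add(-6, Mul(-1, 4), Mul(4, Pow(4, 2))), Add(-1, Mul(-42, Pow(0, 2)))) = Mul(Add(-6, -4, Mul(4, 16)), Add(-1, Mul(-42, 0))) = Mul(Add(-6, -4, 64), Add(-1, 0)) = Mul(54, -1) = -54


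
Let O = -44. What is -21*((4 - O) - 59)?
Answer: 231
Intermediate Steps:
-21*((4 - O) - 59) = -21*((4 - 1*(-44)) - 59) = -21*((4 + 44) - 59) = -21*(48 - 59) = -21*(-11) = 231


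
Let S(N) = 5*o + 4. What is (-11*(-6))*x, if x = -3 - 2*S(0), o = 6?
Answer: -4686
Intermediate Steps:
S(N) = 34 (S(N) = 5*6 + 4 = 30 + 4 = 34)
x = -71 (x = -3 - 2*34 = -3 - 68 = -71)
(-11*(-6))*x = -11*(-6)*(-71) = 66*(-71) = -4686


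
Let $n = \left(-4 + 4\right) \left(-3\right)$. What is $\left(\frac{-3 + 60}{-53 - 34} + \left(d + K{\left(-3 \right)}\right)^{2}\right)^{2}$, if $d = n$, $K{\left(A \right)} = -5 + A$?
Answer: $\frac{3374569}{841} \approx 4012.6$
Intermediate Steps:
$n = 0$ ($n = 0 \left(-3\right) = 0$)
$d = 0$
$\left(\frac{-3 + 60}{-53 - 34} + \left(d + K{\left(-3 \right)}\right)^{2}\right)^{2} = \left(\frac{-3 + 60}{-53 - 34} + \left(0 - 8\right)^{2}\right)^{2} = \left(\frac{57}{-87} + \left(0 - 8\right)^{2}\right)^{2} = \left(57 \left(- \frac{1}{87}\right) + \left(-8\right)^{2}\right)^{2} = \left(- \frac{19}{29} + 64\right)^{2} = \left(\frac{1837}{29}\right)^{2} = \frac{3374569}{841}$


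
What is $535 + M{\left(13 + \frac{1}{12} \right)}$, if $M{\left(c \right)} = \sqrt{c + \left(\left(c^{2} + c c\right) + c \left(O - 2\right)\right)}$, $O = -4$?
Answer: $535 + \frac{\sqrt{39878}}{12} \approx 551.64$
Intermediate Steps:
$M{\left(c \right)} = \sqrt{- 5 c + 2 c^{2}}$ ($M{\left(c \right)} = \sqrt{c + \left(\left(c^{2} + c c\right) + c \left(-4 - 2\right)\right)} = \sqrt{c + \left(\left(c^{2} + c^{2}\right) + c \left(-6\right)\right)} = \sqrt{c + \left(2 c^{2} - 6 c\right)} = \sqrt{c + \left(- 6 c + 2 c^{2}\right)} = \sqrt{- 5 c + 2 c^{2}}$)
$535 + M{\left(13 + \frac{1}{12} \right)} = 535 + \sqrt{\left(13 + \frac{1}{12}\right) \left(-5 + 2 \left(13 + \frac{1}{12}\right)\right)} = 535 + \sqrt{\frac{157 \left(-5 + 2 \cdot \frac{157}{12}\right)}{12}} = 535 + \sqrt{\frac{157 \left(-5 + \frac{157}{6}\right)}{12}} = 535 + \sqrt{\frac{157}{12} \cdot \frac{127}{6}} = 535 + \sqrt{\frac{19939}{72}} = 535 + \frac{\sqrt{39878}}{12}$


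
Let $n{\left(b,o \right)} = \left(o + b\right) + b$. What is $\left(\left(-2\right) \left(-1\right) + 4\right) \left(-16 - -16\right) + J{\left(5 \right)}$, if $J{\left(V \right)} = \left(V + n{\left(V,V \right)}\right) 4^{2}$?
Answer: $320$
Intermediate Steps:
$n{\left(b,o \right)} = o + 2 b$ ($n{\left(b,o \right)} = \left(b + o\right) + b = o + 2 b$)
$J{\left(V \right)} = 64 V$ ($J{\left(V \right)} = \left(V + \left(V + 2 V\right)\right) 4^{2} = \left(V + 3 V\right) 16 = 4 V 16 = 64 V$)
$\left(\left(-2\right) \left(-1\right) + 4\right) \left(-16 - -16\right) + J{\left(5 \right)} = \left(\left(-2\right) \left(-1\right) + 4\right) \left(-16 - -16\right) + 64 \cdot 5 = \left(2 + 4\right) \left(-16 + 16\right) + 320 = 6 \cdot 0 + 320 = 0 + 320 = 320$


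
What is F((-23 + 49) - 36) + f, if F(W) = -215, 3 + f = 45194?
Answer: 44976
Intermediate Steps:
f = 45191 (f = -3 + 45194 = 45191)
F((-23 + 49) - 36) + f = -215 + 45191 = 44976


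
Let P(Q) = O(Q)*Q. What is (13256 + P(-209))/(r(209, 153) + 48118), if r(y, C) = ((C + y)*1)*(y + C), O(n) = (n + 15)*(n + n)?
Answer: -8467486/89581 ≈ -94.523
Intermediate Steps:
O(n) = 2*n*(15 + n) (O(n) = (15 + n)*(2*n) = 2*n*(15 + n))
r(y, C) = (C + y)² (r(y, C) = (C + y)*(C + y) = (C + y)²)
P(Q) = 2*Q²*(15 + Q) (P(Q) = (2*Q*(15 + Q))*Q = 2*Q²*(15 + Q))
(13256 + P(-209))/(r(209, 153) + 48118) = (13256 + 2*(-209)²*(15 - 209))/((153 + 209)² + 48118) = (13256 + 2*43681*(-194))/(362² + 48118) = (13256 - 16948228)/(131044 + 48118) = -16934972/179162 = -16934972*1/179162 = -8467486/89581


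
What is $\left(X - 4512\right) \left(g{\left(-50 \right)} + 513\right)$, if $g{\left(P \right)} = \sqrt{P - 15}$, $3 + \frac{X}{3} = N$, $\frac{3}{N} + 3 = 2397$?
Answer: $- \frac{32469795}{14} - \frac{1202585 i \sqrt{65}}{266} \approx -2.3193 \cdot 10^{6} - 36449.0 i$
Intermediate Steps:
$N = \frac{1}{798}$ ($N = \frac{3}{-3 + 2397} = \frac{3}{2394} = 3 \cdot \frac{1}{2394} = \frac{1}{798} \approx 0.0012531$)
$X = - \frac{2393}{266}$ ($X = -9 + 3 \cdot \frac{1}{798} = -9 + \frac{1}{266} = - \frac{2393}{266} \approx -8.9962$)
$g{\left(P \right)} = \sqrt{-15 + P}$
$\left(X - 4512\right) \left(g{\left(-50 \right)} + 513\right) = \left(- \frac{2393}{266} - 4512\right) \left(\sqrt{-15 - 50} + 513\right) = - \frac{1202585 \left(\sqrt{-65} + 513\right)}{266} = - \frac{1202585 \left(i \sqrt{65} + 513\right)}{266} = - \frac{1202585 \left(513 + i \sqrt{65}\right)}{266} = - \frac{32469795}{14} - \frac{1202585 i \sqrt{65}}{266}$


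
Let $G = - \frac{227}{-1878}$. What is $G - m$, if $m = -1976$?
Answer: $\frac{3711155}{1878} \approx 1976.1$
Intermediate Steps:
$G = \frac{227}{1878}$ ($G = \left(-227\right) \left(- \frac{1}{1878}\right) = \frac{227}{1878} \approx 0.12087$)
$G - m = \frac{227}{1878} - -1976 = \frac{227}{1878} + 1976 = \frac{3711155}{1878}$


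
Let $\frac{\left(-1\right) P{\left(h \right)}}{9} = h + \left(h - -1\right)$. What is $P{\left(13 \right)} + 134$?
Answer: $-109$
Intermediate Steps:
$P{\left(h \right)} = -9 - 18 h$ ($P{\left(h \right)} = - 9 \left(h + \left(h - -1\right)\right) = - 9 \left(h + \left(h + 1\right)\right) = - 9 \left(h + \left(1 + h\right)\right) = - 9 \left(1 + 2 h\right) = -9 - 18 h$)
$P{\left(13 \right)} + 134 = \left(-9 - 234\right) + 134 = -243 + 134 = -109$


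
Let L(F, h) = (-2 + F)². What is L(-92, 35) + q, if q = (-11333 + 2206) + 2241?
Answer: 1950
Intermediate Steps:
q = -6886 (q = -9127 + 2241 = -6886)
L(-92, 35) + q = (-2 - 92)² - 6886 = (-94)² - 6886 = 8836 - 6886 = 1950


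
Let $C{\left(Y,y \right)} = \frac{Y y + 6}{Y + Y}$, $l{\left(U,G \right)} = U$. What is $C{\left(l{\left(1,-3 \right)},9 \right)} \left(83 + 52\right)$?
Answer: $\frac{2025}{2} \approx 1012.5$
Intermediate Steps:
$C{\left(Y,y \right)} = \frac{6 + Y y}{2 Y}$
$C{\left(l{\left(1,-3 \right)},9 \right)} \left(83 + 52\right) = \left(\frac{1}{2} \cdot 9 + \frac{3}{1}\right) \left(83 + 52\right) = \left(\frac{9}{2} + 3 \cdot 1\right) 135 = \left(\frac{9}{2} + 3\right) 135 = \frac{15}{2} \cdot 135 = \frac{2025}{2}$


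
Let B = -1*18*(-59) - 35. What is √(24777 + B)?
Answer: 2*√6451 ≈ 160.64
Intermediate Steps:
B = 1027 (B = -18*(-59) - 35 = 1062 - 35 = 1027)
√(24777 + B) = √(24777 + 1027) = √25804 = 2*√6451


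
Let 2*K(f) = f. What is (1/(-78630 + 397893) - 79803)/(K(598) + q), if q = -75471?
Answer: 6369536297/5999909559 ≈ 1.0616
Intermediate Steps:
K(f) = f/2
(1/(-78630 + 397893) - 79803)/(K(598) + q) = (1/(-78630 + 397893) - 79803)/((½)*598 - 75471) = (1/319263 - 79803)/(299 - 75471) = (1/319263 - 79803)/(-75172) = -25478145188/319263*(-1/75172) = 6369536297/5999909559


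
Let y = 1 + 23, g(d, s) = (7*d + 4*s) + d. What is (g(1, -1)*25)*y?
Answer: 2400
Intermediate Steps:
g(d, s) = 4*s + 8*d (g(d, s) = (4*s + 7*d) + d = 4*s + 8*d)
y = 24
(g(1, -1)*25)*y = ((4*(-1) + 8*1)*25)*24 = ((-4 + 8)*25)*24 = (4*25)*24 = 100*24 = 2400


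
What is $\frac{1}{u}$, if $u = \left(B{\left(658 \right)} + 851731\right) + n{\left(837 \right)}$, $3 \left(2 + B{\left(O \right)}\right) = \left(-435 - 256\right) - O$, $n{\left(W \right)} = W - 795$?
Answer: $\frac{3}{2553964} \approx 1.1746 \cdot 10^{-6}$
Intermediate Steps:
$n{\left(W \right)} = -795 + W$
$B{\left(O \right)} = - \frac{697}{3} - \frac{O}{3}$ ($B{\left(O \right)} = -2 + \frac{\left(-435 - 256\right) - O}{3} = -2 + \frac{-691 - O}{3} = -2 - \left(\frac{691}{3} + \frac{O}{3}\right) = - \frac{697}{3} - \frac{O}{3}$)
$u = \frac{2553964}{3}$ ($u = \left(\left(- \frac{697}{3} - \frac{658}{3}\right) + 851731\right) + \left(-795 + 837\right) = \left(\left(- \frac{697}{3} - \frac{658}{3}\right) + 851731\right) + 42 = \left(- \frac{1355}{3} + 851731\right) + 42 = \frac{2553838}{3} + 42 = \frac{2553964}{3} \approx 8.5132 \cdot 10^{5}$)
$\frac{1}{u} = \frac{1}{\frac{2553964}{3}} = \frac{3}{2553964}$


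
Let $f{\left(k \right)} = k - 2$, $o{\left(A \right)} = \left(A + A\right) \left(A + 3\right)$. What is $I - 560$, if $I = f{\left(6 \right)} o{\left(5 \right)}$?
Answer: $-240$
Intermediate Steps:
$o{\left(A \right)} = 2 A \left(3 + A\right)$
$f{\left(k \right)} = -2 + k$
$I = 320$ ($I = \left(-2 + 6\right) 2 \cdot 5 \left(3 + 5\right) = 4 \cdot 2 \cdot 5 \cdot 8 = 4 \cdot 80 = 320$)
$I - 560 = 320 - 560 = -240$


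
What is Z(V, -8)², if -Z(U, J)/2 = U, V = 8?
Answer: 256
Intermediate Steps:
Z(U, J) = -2*U
Z(V, -8)² = (-2*8)² = (-16)² = 256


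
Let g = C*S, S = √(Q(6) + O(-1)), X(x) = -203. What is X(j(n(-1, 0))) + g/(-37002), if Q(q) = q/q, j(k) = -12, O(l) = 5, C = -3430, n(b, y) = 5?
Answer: -203 + 245*√6/2643 ≈ -202.77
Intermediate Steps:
Q(q) = 1
S = √6 (S = √(1 + 5) = √6 ≈ 2.4495)
g = -3430*√6 ≈ -8401.8
X(j(n(-1, 0))) + g/(-37002) = -203 - 3430*√6/(-37002) = -203 - 3430*√6*(-1/37002) = -203 + 245*√6/2643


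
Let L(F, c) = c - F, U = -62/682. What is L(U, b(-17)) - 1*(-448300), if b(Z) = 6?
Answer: 4931367/11 ≈ 4.4831e+5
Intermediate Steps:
U = -1/11 (U = -62*1/682 = -1/11 ≈ -0.090909)
L(U, b(-17)) - 1*(-448300) = (6 - 1*(-1/11)) - 1*(-448300) = (6 + 1/11) + 448300 = 67/11 + 448300 = 4931367/11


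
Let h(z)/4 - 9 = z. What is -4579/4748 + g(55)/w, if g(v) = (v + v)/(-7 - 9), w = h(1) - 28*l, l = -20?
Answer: -1112017/1139520 ≈ -0.97586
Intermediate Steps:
h(z) = 36 + 4*z
w = 600 (w = (36 + 4*1) - 28*(-20) = (36 + 4) + 560 = 40 + 560 = 600)
g(v) = -v/8 (g(v) = (2*v)/(-16) = (2*v)*(-1/16) = -v/8)
-4579/4748 + g(55)/w = -4579/4748 - ⅛*55/600 = -4579*1/4748 - 55/8*1/600 = -4579/4748 - 11/960 = -1112017/1139520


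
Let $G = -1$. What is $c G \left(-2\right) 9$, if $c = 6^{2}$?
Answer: $648$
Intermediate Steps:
$c = 36$
$c G \left(-2\right) 9 = 36 \left(\left(-1\right) \left(-2\right)\right) 9 = 36 \cdot 2 \cdot 9 = 72 \cdot 9 = 648$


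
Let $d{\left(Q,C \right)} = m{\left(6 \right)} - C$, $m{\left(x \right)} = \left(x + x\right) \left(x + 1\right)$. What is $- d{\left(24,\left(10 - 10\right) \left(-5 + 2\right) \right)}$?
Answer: $-84$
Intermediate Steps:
$m{\left(x \right)} = 2 x \left(1 + x\right)$
$d{\left(Q,C \right)} = 84 - C$ ($d{\left(Q,C \right)} = 2 \cdot 6 \left(1 + 6\right) - C = 2 \cdot 6 \cdot 7 - C = 84 - C$)
$- d{\left(24,\left(10 - 10\right) \left(-5 + 2\right) \right)} = - (84 - \left(10 - 10\right) \left(-5 + 2\right)) = - (84 - 0 \left(-3\right)) = - (84 - 0) = - (84 + 0) = \left(-1\right) 84 = -84$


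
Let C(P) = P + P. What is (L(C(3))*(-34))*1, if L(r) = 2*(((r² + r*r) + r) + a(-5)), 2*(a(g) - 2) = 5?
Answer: -5610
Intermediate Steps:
C(P) = 2*P
a(g) = 9/2 (a(g) = 2 + (½)*5 = 2 + 5/2 = 9/2)
L(r) = 9 + 2*r + 4*r² (L(r) = 2*(((r² + r*r) + r) + 9/2) = 2*(((r² + r²) + r) + 9/2) = 2*((2*r² + r) + 9/2) = 2*((r + 2*r²) + 9/2) = 2*(9/2 + r + 2*r²) = 9 + 2*r + 4*r²)
(L(C(3))*(-34))*1 = ((9 + 2*(2*3) + 4*(2*3)²)*(-34))*1 = ((9 + 2*6 + 4*6²)*(-34))*1 = ((9 + 12 + 4*36)*(-34))*1 = ((9 + 12 + 144)*(-34))*1 = (165*(-34))*1 = -5610*1 = -5610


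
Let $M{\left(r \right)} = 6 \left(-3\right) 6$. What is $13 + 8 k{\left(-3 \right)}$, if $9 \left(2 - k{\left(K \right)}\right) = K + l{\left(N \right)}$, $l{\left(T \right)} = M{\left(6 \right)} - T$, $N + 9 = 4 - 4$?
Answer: $\frac{359}{3} \approx 119.67$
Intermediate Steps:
$N = -9$ ($N = -9 + \left(4 - 4\right) = -9 + 0 = -9$)
$M{\left(r \right)} = -108$ ($M{\left(r \right)} = \left(-18\right) 6 = -108$)
$l{\left(T \right)} = -108 - T$
$k{\left(K \right)} = 13 - \frac{K}{9}$ ($k{\left(K \right)} = 2 - \frac{K - 99}{9} = 2 - \frac{-99 + K}{9} = 2 - \left(-11 + \frac{K}{9}\right) = 13 - \frac{K}{9}$)
$13 + 8 k{\left(-3 \right)} = 13 + 8 \left(13 - - \frac{1}{3}\right) = 13 + 8 \left(13 + \frac{1}{3}\right) = 13 + 8 \cdot \frac{40}{3} = 13 + \frac{320}{3} = \frac{359}{3}$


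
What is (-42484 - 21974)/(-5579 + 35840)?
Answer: -21486/10087 ≈ -2.1301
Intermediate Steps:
(-42484 - 21974)/(-5579 + 35840) = -64458/30261 = -64458*1/30261 = -21486/10087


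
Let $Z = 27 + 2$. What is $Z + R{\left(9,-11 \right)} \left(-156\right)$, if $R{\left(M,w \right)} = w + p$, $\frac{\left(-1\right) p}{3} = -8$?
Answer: $-1999$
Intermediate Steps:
$p = 24$ ($p = \left(-3\right) \left(-8\right) = 24$)
$Z = 29$
$R{\left(M,w \right)} = 24 + w$ ($R{\left(M,w \right)} = w + 24 = 24 + w$)
$Z + R{\left(9,-11 \right)} \left(-156\right) = 29 + \left(24 - 11\right) \left(-156\right) = 29 + 13 \left(-156\right) = 29 - 2028 = -1999$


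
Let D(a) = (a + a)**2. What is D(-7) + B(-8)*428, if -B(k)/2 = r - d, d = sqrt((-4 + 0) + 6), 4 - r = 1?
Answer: -2372 + 856*sqrt(2) ≈ -1161.4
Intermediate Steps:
r = 3 (r = 4 - 1*1 = 4 - 1 = 3)
d = sqrt(2) (d = sqrt(-4 + 6) = sqrt(2) ≈ 1.4142)
B(k) = -6 + 2*sqrt(2) (B(k) = -2*(3 - sqrt(2)) = -6 + 2*sqrt(2))
D(a) = 4*a**2 (D(a) = (2*a)**2 = 4*a**2)
D(-7) + B(-8)*428 = 4*(-7)**2 + (-6 + 2*sqrt(2))*428 = 4*49 + (-2568 + 856*sqrt(2)) = 196 + (-2568 + 856*sqrt(2)) = -2372 + 856*sqrt(2)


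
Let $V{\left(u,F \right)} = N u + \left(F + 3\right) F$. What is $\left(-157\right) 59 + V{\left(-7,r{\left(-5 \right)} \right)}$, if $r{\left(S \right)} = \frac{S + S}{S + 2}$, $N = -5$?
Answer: $- \frac{82862}{9} \approx -9206.9$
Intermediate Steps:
$r{\left(S \right)} = \frac{2 S}{2 + S}$
$V{\left(u,F \right)} = - 5 u + F \left(3 + F\right)$ ($V{\left(u,F \right)} = - 5 u + \left(F + 3\right) F = - 5 u + \left(3 + F\right) F = - 5 u + F \left(3 + F\right)$)
$\left(-157\right) 59 + V{\left(-7,r{\left(-5 \right)} \right)} = \left(-157\right) 59 + \left(\left(2 \left(-5\right) \frac{1}{2 - 5}\right)^{2} - -35 + 3 \cdot 2 \left(-5\right) \frac{1}{2 - 5}\right) = -9263 + \left(\left(2 \left(-5\right) \frac{1}{-3}\right)^{2} + 35 + 3 \cdot 2 \left(-5\right) \frac{1}{-3}\right) = -9263 + \left(\left(2 \left(-5\right) \left(- \frac{1}{3}\right)\right)^{2} + 35 + 3 \cdot 2 \left(-5\right) \left(- \frac{1}{3}\right)\right) = -9263 + \left(\left(\frac{10}{3}\right)^{2} + 35 + 3 \cdot \frac{10}{3}\right) = -9263 + \left(\frac{100}{9} + 35 + 10\right) = -9263 + \frac{505}{9} = - \frac{82862}{9}$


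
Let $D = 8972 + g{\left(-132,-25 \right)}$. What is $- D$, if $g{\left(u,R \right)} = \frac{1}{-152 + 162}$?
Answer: $- \frac{89721}{10} \approx -8972.1$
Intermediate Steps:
$g{\left(u,R \right)} = \frac{1}{10}$
$D = \frac{89721}{10}$ ($D = 8972 + \frac{1}{10} = \frac{89721}{10} \approx 8972.1$)
$- D = \left(-1\right) \frac{89721}{10} = - \frac{89721}{10}$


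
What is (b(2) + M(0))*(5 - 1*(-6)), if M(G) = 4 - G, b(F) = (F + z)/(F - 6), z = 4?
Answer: 55/2 ≈ 27.500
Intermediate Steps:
b(F) = (4 + F)/(-6 + F) (b(F) = (F + 4)/(F - 6) = (4 + F)/(-6 + F))
(b(2) + M(0))*(5 - 1*(-6)) = ((4 + 2)/(-6 + 2) + (4 - 1*0))*(5 - 1*(-6)) = (6/(-4) + (4 + 0))*(5 + 6) = (-1/4*6 + 4)*11 = (-3/2 + 4)*11 = (5/2)*11 = 55/2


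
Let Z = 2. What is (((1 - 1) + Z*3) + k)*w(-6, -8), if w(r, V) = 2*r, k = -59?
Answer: 636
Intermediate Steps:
(((1 - 1) + Z*3) + k)*w(-6, -8) = (((1 - 1) + 2*3) - 59)*(2*(-6)) = ((0 + 6) - 59)*(-12) = (6 - 59)*(-12) = -53*(-12) = 636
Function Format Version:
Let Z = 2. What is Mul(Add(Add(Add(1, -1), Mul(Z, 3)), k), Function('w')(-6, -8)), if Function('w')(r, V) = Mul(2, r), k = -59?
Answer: 636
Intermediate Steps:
Mul(Add(Add(Add(1, -1), Mul(Z, 3)), k), Function('w')(-6, -8)) = Mul(Add(Add(Add(1, -1), Mul(2, 3)), -59), Mul(2, -6)) = Mul(Add(Add(0, 6), -59), -12) = Mul(Add(6, -59), -12) = Mul(-53, -12) = 636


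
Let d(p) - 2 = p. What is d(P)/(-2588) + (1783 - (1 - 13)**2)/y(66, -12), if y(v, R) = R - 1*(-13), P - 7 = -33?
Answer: 1060439/647 ≈ 1639.0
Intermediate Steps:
P = -26 (P = 7 - 33 = -26)
y(v, R) = 13 + R (y(v, R) = R + 13 = 13 + R)
d(p) = 2 + p
d(P)/(-2588) + (1783 - (1 - 13)**2)/y(66, -12) = (2 - 26)/(-2588) + (1783 - (1 - 13)**2)/(13 - 12) = -24*(-1/2588) + (1783 - 1*(-12)**2)/1 = 6/647 + (1783 - 1*144)*1 = 6/647 + (1783 - 144)*1 = 6/647 + 1639*1 = 6/647 + 1639 = 1060439/647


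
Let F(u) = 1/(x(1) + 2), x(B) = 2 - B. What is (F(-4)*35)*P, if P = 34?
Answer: 1190/3 ≈ 396.67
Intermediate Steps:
F(u) = ⅓ (F(u) = 1/((2 - 1*1) + 2) = 1/((2 - 1) + 2) = 1/(1 + 2) = 1/3 = ⅓)
(F(-4)*35)*P = ((⅓)*35)*34 = (35/3)*34 = 1190/3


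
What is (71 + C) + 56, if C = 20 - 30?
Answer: 117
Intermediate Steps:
C = -10
(71 + C) + 56 = (71 - 10) + 56 = 61 + 56 = 117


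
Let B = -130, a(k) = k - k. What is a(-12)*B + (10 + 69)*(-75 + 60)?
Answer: -1185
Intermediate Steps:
a(k) = 0
a(-12)*B + (10 + 69)*(-75 + 60) = 0*(-130) + (10 + 69)*(-75 + 60) = 0 + 79*(-15) = 0 - 1185 = -1185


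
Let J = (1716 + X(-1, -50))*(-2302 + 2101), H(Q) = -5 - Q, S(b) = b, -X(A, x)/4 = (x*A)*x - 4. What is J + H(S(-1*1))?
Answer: -2358136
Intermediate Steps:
X(A, x) = 16 - 4*A*x² (X(A, x) = -4*((x*A)*x - 4) = -4*((A*x)*x - 4) = -4*(A*x² - 4) = -4*(-4 + A*x²) = 16 - 4*A*x²)
J = -2358132 (J = (1716 + (16 - 4*(-1)*(-50)²))*(-2302 + 2101) = (1716 + (16 - 4*(-1)*2500))*(-201) = (1716 + (16 + 10000))*(-201) = (1716 + 10016)*(-201) = 11732*(-201) = -2358132)
J + H(S(-1*1)) = -2358132 + (-5 - (-1)) = -2358132 + (-5 - 1*(-1)) = -2358132 + (-5 + 1) = -2358132 - 4 = -2358136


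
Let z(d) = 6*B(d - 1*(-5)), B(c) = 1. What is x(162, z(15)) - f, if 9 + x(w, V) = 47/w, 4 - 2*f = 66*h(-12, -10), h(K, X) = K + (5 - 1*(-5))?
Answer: -12427/162 ≈ -76.710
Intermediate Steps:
h(K, X) = 10 + K (h(K, X) = K + (5 + 5) = K + 10 = 10 + K)
z(d) = 6 (z(d) = 6*1 = 6)
f = 68 (f = 2 - 33*(10 - 12) = 2 - 33*(-2) = 2 - 1/2*(-132) = 2 + 66 = 68)
x(w, V) = -9 + 47/w
x(162, z(15)) - f = (-9 + 47/162) - 1*68 = (-9 + 47*(1/162)) - 68 = (-9 + 47/162) - 68 = -1411/162 - 68 = -12427/162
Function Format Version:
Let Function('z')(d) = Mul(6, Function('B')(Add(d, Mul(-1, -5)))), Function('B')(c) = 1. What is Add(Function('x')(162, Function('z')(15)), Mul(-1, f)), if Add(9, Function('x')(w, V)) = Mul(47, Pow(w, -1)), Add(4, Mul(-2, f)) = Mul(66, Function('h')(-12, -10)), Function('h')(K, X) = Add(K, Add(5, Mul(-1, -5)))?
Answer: Rational(-12427, 162) ≈ -76.710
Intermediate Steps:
Function('h')(K, X) = Add(10, K) (Function('h')(K, X) = Add(K, Add(5, 5)) = Add(K, 10) = Add(10, K))
Function('z')(d) = 6 (Function('z')(d) = Mul(6, 1) = 6)
f = 68 (f = Add(2, Mul(Rational(-1, 2), Mul(66, Add(10, -12)))) = Add(2, Mul(Rational(-1, 2), Mul(66, -2))) = Add(2, Mul(Rational(-1, 2), -132)) = Add(2, 66) = 68)
Function('x')(w, V) = Add(-9, Mul(47, Pow(w, -1)))
Add(Function('x')(162, Function('z')(15)), Mul(-1, f)) = Add(Add(-9, Mul(47, Pow(162, -1))), Mul(-1, 68)) = Add(Add(-9, Mul(47, Rational(1, 162))), -68) = Add(Add(-9, Rational(47, 162)), -68) = Add(Rational(-1411, 162), -68) = Rational(-12427, 162)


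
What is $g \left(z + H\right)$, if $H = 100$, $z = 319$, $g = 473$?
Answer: $198187$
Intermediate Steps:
$g \left(z + H\right) = 473 \left(319 + 100\right) = 473 \cdot 419 = 198187$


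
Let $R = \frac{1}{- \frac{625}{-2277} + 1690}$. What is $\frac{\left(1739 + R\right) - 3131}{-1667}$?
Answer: $\frac{5357464683}{6415874585} \approx 0.83503$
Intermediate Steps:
$R = \frac{2277}{3848755}$ ($R = \frac{1}{\left(-625\right) \left(- \frac{1}{2277}\right) + 1690} = \frac{1}{\frac{625}{2277} + 1690} = \frac{1}{\frac{3848755}{2277}} = \frac{2277}{3848755} \approx 0.00059162$)
$\frac{\left(1739 + R\right) - 3131}{-1667} = \frac{\left(1739 + \frac{2277}{3848755}\right) - 3131}{-1667} = \left(\frac{6692987222}{3848755} - 3131\right) \left(- \frac{1}{1667}\right) = \left(- \frac{5357464683}{3848755}\right) \left(- \frac{1}{1667}\right) = \frac{5357464683}{6415874585}$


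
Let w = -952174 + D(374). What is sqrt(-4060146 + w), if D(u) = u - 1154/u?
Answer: I*sqrt(175262847573)/187 ≈ 2238.7*I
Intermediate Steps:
w = -177987177/187 (w = -952174 + (374 - 1154/374) = -952174 + (374 - 1154*1/374) = -952174 + (374 - 577/187) = -952174 + 69361/187 = -177987177/187 ≈ -9.5180e+5)
sqrt(-4060146 + w) = sqrt(-4060146 - 177987177/187) = sqrt(-937234479/187) = I*sqrt(175262847573)/187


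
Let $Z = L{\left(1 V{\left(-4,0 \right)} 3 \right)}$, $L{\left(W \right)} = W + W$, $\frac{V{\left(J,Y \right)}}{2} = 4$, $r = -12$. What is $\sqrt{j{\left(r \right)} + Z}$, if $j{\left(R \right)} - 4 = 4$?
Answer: $2 \sqrt{14} \approx 7.4833$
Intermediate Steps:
$V{\left(J,Y \right)} = 8$ ($V{\left(J,Y \right)} = 2 \cdot 4 = 8$)
$L{\left(W \right)} = 2 W$
$Z = 48$ ($Z = 2 \cdot 1 \cdot 8 \cdot 3 = 2 \cdot 8 \cdot 3 = 2 \cdot 24 = 48$)
$j{\left(R \right)} = 8$ ($j{\left(R \right)} = 4 + 4 = 8$)
$\sqrt{j{\left(r \right)} + Z} = \sqrt{8 + 48} = \sqrt{56} = 2 \sqrt{14}$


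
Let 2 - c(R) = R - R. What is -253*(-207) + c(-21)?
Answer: 52373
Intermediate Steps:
c(R) = 2 (c(R) = 2 - (R - R) = 2 - 1*0 = 2 + 0 = 2)
-253*(-207) + c(-21) = -253*(-207) + 2 = 52371 + 2 = 52373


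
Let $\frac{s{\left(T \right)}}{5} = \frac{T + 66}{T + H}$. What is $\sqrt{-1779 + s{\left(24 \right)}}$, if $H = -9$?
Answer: $i \sqrt{1749} \approx 41.821 i$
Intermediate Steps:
$s{\left(T \right)} = \frac{5 \left(66 + T\right)}{-9 + T}$ ($s{\left(T \right)} = 5 \frac{T + 66}{T - 9} = 5 \frac{66 + T}{-9 + T} = \frac{5 \left(66 + T\right)}{-9 + T}$)
$\sqrt{-1779 + s{\left(24 \right)}} = \sqrt{-1779 + \frac{5 \left(66 + 24\right)}{-9 + 24}} = \sqrt{-1779 + 5 \cdot \frac{1}{15} \cdot 90} = \sqrt{-1779 + 30} = \sqrt{-1749} = i \sqrt{1749}$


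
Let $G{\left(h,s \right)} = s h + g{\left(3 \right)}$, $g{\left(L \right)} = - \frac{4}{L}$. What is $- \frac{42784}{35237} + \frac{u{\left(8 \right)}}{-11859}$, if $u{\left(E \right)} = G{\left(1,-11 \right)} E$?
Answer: $- \frac{1511696216}{1253626749} \approx -1.2059$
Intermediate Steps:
$G{\left(h,s \right)} = - \frac{4}{3} + h s$ ($G{\left(h,s \right)} = s h - \frac{4}{3} = h s - \frac{4}{3} = - \frac{4}{3} + h s$)
$u{\left(E \right)} = - \frac{37 E}{3}$ ($u{\left(E \right)} = \left(- \frac{4}{3} + 1 \left(-11\right)\right) E = \left(- \frac{4}{3} - 11\right) E = - \frac{37 E}{3}$)
$- \frac{42784}{35237} + \frac{u{\left(8 \right)}}{-11859} = - \frac{42784}{35237} + \frac{\left(- \frac{37}{3}\right) 8}{-11859} = \left(-42784\right) \frac{1}{35237} - - \frac{296}{35577} = - \frac{42784}{35237} + \frac{296}{35577} = - \frac{1511696216}{1253626749}$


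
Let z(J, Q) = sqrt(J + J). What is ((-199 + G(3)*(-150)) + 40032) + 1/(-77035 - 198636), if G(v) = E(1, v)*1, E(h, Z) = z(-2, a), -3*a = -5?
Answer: 10980802942/275671 - 300*I ≈ 39833.0 - 300.0*I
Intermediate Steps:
a = 5/3 (a = -1/3*(-5) = 5/3 ≈ 1.6667)
z(J, Q) = sqrt(2)*sqrt(J) (z(J, Q) = sqrt(2*J) = sqrt(2)*sqrt(J))
E(h, Z) = 2*I (E(h, Z) = sqrt(2)*sqrt(-2) = sqrt(2)*(I*sqrt(2)) = 2*I)
G(v) = 2*I (G(v) = (2*I)*1 = 2*I)
((-199 + G(3)*(-150)) + 40032) + 1/(-77035 - 198636) = ((-199 + (2*I)*(-150)) + 40032) + 1/(-77035 - 198636) = ((-199 - 300*I) + 40032) + 1/(-275671) = (39833 - 300*I) - 1/275671 = 10980802942/275671 - 300*I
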